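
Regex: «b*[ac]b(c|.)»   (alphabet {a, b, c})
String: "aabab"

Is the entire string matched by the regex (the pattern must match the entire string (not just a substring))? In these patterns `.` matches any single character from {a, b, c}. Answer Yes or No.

No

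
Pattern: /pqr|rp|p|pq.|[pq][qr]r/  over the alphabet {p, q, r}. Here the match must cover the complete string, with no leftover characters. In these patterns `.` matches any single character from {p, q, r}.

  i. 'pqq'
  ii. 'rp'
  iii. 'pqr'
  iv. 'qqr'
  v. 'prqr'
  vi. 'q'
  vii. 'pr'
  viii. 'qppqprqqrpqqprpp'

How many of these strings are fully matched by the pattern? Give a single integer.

4

i → match
ii → match
iii → match
iv → match
v → no match
vi → no match
vii → no match
viii → no match
Total matched: 4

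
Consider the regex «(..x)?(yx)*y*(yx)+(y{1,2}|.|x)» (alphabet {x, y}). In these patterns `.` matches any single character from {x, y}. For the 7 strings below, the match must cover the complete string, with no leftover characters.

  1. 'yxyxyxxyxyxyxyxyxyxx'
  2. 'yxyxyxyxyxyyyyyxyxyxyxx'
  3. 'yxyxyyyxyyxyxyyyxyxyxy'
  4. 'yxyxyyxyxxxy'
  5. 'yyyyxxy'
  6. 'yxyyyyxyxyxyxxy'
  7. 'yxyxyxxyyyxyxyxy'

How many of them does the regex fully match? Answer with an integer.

1 → no match
2 → match
3 → no match
4 → no match
5 → no match
6 → no match
7 → no match
Total matched: 1

1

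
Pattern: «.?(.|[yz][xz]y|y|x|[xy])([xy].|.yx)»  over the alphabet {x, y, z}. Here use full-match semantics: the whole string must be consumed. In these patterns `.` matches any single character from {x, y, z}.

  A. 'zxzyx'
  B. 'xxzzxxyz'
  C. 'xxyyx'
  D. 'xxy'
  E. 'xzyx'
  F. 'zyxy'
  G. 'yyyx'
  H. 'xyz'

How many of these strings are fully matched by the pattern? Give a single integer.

7

A → match
B → no match
C → match
D → match
E → match
F → match
G → match
H → match
Total matched: 7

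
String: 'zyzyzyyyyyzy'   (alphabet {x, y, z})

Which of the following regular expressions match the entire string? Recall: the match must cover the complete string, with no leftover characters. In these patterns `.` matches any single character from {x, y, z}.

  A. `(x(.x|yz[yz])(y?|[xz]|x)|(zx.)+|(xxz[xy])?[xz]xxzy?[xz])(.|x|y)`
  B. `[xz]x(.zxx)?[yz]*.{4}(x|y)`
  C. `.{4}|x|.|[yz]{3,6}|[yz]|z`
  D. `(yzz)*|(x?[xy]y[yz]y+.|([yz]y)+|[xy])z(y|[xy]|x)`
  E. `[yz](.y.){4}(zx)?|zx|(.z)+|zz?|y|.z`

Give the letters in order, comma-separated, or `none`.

D

A → no match
B → no match
C → no match
D → match
E → no match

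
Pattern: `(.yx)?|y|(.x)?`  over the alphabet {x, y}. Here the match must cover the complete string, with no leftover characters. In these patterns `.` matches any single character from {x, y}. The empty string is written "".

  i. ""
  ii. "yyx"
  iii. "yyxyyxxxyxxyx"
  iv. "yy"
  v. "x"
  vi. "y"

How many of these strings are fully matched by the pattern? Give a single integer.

i → match
ii → match
iii → no match
iv → no match
v → no match
vi → match
Total matched: 3

3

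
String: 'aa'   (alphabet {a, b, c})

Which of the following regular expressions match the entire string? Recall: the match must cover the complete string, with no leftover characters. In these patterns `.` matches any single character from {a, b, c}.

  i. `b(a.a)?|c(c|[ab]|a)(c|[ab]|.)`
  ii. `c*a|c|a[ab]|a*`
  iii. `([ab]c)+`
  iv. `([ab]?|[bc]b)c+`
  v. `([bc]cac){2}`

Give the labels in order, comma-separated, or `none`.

ii

i → no match
ii → match
iii → no match — must end with 'c'
iv → no match — must end with 'c'
v → no match — must end with 'cac'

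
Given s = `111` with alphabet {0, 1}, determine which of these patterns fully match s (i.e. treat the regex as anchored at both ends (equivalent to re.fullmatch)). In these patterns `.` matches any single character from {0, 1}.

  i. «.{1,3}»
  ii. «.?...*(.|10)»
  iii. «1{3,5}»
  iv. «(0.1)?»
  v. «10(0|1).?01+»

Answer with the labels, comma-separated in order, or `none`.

i → match
ii → match
iii → match
iv → no match
v → no match — must start with `10`

i, ii, iii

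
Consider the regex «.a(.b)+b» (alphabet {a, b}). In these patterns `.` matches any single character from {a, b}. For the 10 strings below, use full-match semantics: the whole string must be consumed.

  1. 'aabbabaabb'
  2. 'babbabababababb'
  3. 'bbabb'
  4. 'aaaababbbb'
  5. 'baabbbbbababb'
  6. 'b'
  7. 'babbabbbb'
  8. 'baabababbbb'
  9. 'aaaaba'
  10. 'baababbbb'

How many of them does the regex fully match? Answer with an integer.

5

1 → no match
2 → match
3 → no match
4 → no match
5 → match
6 → no match — must end with 'bb'
7 → match
8 → match
9 → no match — must end with 'bb'
10 → match
Total matched: 5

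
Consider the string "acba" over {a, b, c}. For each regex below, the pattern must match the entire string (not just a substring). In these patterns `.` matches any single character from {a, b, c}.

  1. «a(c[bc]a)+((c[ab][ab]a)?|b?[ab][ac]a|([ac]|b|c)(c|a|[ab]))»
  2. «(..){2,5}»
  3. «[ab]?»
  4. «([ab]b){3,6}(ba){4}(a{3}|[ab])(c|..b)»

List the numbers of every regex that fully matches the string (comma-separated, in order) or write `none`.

1 → match
2 → match
3 → no match
4 → no match

1, 2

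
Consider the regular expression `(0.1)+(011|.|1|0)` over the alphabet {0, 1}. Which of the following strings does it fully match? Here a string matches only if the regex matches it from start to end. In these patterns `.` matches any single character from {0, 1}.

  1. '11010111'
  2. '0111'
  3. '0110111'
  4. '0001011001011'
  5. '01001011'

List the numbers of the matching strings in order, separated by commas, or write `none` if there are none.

2, 3

1 → no match — must start with '0'
2 → match
3 → match
4 → no match
5 → no match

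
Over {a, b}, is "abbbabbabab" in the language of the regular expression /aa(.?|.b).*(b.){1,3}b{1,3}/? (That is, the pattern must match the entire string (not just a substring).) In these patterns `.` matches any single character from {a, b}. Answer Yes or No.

Every match must start with "aa", but "abbbabbabab" does not.

No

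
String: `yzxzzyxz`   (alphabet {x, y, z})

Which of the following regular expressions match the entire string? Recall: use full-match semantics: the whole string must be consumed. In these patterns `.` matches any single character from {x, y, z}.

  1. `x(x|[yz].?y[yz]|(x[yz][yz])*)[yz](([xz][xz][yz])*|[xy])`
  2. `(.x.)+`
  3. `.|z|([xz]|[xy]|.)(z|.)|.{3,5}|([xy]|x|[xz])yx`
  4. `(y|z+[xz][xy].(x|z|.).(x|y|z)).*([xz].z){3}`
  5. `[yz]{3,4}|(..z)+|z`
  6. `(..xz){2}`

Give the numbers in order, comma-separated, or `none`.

6

1 → no match — must start with `x`
2 → no match
3 → no match
4 → no match
5 → no match
6 → match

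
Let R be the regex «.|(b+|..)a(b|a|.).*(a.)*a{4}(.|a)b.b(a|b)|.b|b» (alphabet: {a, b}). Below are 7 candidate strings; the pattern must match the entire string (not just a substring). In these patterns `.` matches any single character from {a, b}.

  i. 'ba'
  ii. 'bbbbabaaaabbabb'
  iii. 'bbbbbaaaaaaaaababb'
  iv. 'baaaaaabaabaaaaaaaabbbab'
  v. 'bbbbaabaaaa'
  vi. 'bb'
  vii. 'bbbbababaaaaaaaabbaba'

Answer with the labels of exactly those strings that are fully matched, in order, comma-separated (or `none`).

ii, iii, vi, vii

i → no match
ii → match
iii → match
iv → no match
v → no match
vi → match
vii → match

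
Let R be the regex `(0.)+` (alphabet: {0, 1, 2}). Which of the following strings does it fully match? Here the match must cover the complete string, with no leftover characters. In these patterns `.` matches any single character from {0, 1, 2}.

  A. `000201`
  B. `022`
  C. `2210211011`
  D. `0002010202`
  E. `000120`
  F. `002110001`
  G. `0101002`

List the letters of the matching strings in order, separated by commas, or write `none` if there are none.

A, D

A → match
B → no match
C → no match — must start with `0`
D → match
E → no match
F → no match
G → no match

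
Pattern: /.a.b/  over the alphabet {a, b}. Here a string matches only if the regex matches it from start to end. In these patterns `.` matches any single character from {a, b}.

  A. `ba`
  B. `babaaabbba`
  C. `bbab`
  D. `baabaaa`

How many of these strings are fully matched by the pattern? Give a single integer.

A. `ba` → no match — must end with `b`
B. `babaaabbba` → no match — must end with `b`
C. `bbab` → no match
D. `baabaaa` → no match — must end with `b`
Total matched: 0

0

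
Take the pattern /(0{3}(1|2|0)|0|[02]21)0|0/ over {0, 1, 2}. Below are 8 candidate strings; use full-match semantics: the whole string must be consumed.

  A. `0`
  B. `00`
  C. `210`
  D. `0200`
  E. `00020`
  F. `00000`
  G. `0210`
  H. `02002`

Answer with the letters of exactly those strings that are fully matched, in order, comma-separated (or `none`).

A → match
B → match
C → no match
D → no match
E → match
F → match
G → match
H → no match — must end with `0`

A, B, E, F, G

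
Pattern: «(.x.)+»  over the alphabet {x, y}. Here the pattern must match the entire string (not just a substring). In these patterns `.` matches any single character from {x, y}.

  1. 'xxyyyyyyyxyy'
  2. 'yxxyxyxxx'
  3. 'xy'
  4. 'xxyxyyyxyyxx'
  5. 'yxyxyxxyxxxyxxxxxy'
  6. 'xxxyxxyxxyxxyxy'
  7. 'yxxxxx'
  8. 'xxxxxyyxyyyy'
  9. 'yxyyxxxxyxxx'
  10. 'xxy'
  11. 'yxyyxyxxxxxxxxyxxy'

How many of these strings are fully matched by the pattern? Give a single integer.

1 → no match
2 → match
3 → no match
4 → no match
5 → no match
6 → match
7 → match
8 → no match
9 → match
10 → match
11 → match
Total matched: 6

6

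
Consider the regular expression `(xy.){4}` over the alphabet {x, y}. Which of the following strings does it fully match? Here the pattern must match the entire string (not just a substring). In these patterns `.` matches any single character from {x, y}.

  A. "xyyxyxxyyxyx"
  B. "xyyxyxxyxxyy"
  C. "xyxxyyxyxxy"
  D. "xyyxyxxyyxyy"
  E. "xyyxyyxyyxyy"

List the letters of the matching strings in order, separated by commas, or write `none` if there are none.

A, B, D, E

A → match
B → match
C → no match
D → match
E → match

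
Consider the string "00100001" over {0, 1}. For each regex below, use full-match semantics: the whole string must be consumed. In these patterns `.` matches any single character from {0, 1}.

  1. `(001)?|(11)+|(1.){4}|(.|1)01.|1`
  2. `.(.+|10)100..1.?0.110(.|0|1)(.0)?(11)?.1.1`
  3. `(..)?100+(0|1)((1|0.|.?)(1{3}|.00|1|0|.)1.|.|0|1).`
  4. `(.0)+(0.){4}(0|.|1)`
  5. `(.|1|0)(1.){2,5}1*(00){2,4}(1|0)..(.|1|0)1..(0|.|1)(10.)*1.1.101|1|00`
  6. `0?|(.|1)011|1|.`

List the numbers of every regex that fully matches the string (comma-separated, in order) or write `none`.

1 → no match
2 → no match
3 → match
4 → no match
5 → no match
6 → no match

3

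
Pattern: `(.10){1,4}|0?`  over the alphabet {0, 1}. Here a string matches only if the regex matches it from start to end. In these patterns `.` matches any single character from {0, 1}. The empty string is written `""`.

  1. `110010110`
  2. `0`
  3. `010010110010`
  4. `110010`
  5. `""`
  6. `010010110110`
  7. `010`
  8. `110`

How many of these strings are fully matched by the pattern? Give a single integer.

1 → match
2 → match
3 → match
4 → match
5 → match
6 → match
7 → match
8 → match
Total matched: 8

8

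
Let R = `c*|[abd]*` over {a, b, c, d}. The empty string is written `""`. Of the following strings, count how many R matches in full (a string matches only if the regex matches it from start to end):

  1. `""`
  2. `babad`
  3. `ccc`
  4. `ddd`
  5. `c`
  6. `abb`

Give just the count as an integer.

6

1. `""` → match
2. `babad` → match
3. `ccc` → match
4. `ddd` → match
5. `c` → match
6. `abb` → match
Total matched: 6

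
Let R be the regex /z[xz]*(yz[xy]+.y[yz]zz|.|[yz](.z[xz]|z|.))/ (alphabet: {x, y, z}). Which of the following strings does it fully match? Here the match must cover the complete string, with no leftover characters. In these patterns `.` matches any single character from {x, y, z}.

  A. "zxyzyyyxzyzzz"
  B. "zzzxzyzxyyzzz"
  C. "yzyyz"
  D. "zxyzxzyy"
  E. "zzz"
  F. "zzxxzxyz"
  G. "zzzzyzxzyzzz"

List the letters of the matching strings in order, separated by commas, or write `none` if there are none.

A → match
B → match
C → no match — must start with "z"
D → no match
E → match
F → match
G → match

A, B, E, F, G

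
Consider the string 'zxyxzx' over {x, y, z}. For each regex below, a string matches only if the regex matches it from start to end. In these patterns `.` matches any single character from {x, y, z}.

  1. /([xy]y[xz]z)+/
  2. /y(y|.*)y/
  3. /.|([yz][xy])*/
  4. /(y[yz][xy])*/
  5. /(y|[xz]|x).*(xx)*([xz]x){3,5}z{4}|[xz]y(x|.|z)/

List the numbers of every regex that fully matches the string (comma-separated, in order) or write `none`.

1 → no match — must end with 'z'
2 → no match — must start with 'y'
3 → match
4 → no match
5 → no match

3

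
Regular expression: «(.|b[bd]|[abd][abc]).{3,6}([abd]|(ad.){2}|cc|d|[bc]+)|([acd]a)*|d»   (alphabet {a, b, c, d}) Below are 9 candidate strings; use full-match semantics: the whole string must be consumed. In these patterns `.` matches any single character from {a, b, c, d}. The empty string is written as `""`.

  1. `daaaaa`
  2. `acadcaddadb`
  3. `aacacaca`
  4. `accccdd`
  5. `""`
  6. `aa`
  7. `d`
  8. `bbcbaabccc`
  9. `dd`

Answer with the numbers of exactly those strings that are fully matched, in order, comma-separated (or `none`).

1, 2, 3, 4, 5, 6, 7, 8

1. `daaaaa` → match
2. `acadcaddadb` → match
3. `aacacaca` → match
4. `accccdd` → match
5. `""` → match
6. `aa` → match
7. `d` → match
8. `bbcbaabccc` → match
9. `dd` → no match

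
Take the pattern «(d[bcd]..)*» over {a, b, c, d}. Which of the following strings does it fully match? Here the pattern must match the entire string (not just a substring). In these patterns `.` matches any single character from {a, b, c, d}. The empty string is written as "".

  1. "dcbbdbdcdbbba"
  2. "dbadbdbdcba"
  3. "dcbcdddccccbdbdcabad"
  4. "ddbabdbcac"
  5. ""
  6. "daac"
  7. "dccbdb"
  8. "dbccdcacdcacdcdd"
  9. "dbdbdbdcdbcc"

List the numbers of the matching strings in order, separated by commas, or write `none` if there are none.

1 → no match
2 → no match
3 → no match
4 → no match
5 → match
6 → no match
7 → no match
8 → match
9 → match

5, 8, 9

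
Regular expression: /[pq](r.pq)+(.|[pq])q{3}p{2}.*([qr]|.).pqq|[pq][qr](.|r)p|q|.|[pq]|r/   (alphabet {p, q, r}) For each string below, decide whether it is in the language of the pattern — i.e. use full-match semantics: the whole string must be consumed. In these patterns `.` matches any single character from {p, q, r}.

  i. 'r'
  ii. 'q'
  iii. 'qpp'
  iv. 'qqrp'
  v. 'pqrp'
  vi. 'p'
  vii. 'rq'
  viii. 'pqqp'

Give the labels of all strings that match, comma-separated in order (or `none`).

i, ii, iv, v, vi, viii

i → match
ii → match
iii → no match
iv → match
v → match
vi → match
vii → no match
viii → match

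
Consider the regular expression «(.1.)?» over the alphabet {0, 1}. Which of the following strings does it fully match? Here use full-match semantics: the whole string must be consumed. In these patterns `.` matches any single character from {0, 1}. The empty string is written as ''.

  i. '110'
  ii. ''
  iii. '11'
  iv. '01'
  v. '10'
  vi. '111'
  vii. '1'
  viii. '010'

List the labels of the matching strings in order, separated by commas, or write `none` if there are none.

i. '110' → match
ii. '' → match
iii. '11' → no match
iv. '01' → no match
v. '10' → no match
vi. '111' → match
vii. '1' → no match
viii. '010' → match

i, ii, vi, viii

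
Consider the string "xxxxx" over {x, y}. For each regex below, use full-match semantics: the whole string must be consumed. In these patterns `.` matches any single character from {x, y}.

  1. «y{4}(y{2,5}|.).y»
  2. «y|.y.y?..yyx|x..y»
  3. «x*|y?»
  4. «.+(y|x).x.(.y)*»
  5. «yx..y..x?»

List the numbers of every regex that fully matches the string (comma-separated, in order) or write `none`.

3, 4

1 → no match — must start with "y"
2 → no match
3 → match
4 → match
5 → no match — must start with "yx"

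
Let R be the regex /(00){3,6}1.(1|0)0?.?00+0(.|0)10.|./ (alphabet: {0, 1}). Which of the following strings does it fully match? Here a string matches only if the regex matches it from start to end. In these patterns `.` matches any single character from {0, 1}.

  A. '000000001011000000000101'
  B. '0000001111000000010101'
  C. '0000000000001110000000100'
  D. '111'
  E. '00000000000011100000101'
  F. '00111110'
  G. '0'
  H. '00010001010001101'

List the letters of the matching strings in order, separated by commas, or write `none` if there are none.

A → match
B → no match
C → match
D → no match
E → match
F → no match
G → match
H → no match

A, C, E, G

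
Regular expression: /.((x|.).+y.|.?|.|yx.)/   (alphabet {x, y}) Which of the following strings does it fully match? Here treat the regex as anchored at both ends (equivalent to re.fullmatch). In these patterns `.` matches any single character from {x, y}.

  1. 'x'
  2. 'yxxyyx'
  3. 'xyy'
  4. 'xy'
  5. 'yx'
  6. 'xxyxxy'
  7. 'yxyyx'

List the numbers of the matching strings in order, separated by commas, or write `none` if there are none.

1 → match
2 → match
3 → no match
4 → match
5 → match
6 → no match
7 → match

1, 2, 4, 5, 7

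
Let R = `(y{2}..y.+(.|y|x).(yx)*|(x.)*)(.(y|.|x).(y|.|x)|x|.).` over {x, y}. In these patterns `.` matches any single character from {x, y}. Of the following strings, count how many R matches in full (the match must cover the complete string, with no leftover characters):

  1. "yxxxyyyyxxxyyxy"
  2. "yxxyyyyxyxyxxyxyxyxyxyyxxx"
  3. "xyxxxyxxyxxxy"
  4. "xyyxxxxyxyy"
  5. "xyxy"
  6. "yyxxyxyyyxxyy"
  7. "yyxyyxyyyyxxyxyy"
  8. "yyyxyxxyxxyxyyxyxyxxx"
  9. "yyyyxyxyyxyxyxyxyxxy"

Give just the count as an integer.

5

1 → no match
2 → no match
3 → match
4 → no match
5 → match
6 → match
7 → match
8 → match
9 → no match
Total matched: 5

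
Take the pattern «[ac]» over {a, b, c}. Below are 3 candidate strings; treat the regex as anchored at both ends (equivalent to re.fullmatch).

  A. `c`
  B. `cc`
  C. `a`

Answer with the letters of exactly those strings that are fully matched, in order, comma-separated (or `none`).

A, C

A → match
B → no match
C → match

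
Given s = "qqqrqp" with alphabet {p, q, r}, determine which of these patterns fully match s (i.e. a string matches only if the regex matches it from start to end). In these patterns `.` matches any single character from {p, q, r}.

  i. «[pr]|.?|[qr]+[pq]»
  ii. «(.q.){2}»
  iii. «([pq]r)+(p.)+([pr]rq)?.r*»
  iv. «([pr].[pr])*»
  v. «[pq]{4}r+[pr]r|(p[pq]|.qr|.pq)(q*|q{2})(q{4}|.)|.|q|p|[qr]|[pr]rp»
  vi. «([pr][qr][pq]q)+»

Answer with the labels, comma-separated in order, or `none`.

i → match
ii → match
iii → no match
iv → no match
v → no match
vi → no match — must end with "q"

i, ii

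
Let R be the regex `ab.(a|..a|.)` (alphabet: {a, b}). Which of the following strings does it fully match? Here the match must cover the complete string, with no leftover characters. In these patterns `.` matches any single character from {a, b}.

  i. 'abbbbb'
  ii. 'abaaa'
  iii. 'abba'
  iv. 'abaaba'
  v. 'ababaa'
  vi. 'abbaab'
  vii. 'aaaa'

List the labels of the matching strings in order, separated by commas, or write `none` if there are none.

i → no match
ii → no match
iii → match
iv → match
v → match
vi → no match
vii → no match — must start with 'ab'

iii, iv, v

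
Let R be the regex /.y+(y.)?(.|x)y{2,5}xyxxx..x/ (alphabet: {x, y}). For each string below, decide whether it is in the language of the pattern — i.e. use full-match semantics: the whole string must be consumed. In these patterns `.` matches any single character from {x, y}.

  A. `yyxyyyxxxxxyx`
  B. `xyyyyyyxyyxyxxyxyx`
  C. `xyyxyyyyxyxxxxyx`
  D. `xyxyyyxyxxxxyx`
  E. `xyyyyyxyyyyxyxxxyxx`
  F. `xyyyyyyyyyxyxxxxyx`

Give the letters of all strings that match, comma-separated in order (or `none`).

A → no match
B → no match
C → match
D → match
E → match
F → match

C, D, E, F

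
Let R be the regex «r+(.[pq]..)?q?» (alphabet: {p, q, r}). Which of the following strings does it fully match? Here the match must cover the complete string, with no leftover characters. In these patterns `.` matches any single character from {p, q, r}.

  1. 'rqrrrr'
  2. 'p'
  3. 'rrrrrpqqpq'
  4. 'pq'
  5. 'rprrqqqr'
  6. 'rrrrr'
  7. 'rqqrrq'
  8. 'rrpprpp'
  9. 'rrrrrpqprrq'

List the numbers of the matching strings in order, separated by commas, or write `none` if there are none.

3, 6, 7

1 → no match
2 → no match — must start with 'r'
3 → match
4 → no match — must start with 'r'
5 → no match
6 → match
7 → match
8 → no match
9 → no match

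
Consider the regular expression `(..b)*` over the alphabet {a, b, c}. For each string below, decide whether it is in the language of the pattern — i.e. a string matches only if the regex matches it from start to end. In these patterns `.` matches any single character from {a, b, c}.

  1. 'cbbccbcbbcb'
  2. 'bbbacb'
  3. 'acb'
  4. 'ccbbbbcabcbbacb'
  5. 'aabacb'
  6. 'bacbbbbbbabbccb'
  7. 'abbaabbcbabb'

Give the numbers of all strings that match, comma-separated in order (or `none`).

2, 3, 4, 5, 7

1 → no match
2 → match
3 → match
4 → match
5 → match
6 → no match
7 → match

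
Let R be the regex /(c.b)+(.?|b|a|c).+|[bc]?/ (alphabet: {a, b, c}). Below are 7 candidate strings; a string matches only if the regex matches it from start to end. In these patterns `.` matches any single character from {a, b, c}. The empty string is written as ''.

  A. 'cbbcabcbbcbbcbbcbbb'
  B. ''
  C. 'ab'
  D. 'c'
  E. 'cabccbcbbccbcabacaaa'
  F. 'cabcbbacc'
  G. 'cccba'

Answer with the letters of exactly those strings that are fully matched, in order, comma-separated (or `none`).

A, B, D, E, F

A → match
B → match
C → no match
D → match
E → match
F → match
G → no match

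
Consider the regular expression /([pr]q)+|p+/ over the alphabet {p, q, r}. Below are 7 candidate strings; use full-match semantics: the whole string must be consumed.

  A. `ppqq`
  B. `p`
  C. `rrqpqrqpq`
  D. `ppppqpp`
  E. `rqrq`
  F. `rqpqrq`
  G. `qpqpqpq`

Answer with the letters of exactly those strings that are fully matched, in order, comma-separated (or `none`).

B, E, F

A. `ppqq` → no match
B. `p` → match
C. `rrqpqrqpq` → no match
D. `ppppqpp` → no match
E. `rqrq` → match
F. `rqpqrq` → match
G. `qpqpqpq` → no match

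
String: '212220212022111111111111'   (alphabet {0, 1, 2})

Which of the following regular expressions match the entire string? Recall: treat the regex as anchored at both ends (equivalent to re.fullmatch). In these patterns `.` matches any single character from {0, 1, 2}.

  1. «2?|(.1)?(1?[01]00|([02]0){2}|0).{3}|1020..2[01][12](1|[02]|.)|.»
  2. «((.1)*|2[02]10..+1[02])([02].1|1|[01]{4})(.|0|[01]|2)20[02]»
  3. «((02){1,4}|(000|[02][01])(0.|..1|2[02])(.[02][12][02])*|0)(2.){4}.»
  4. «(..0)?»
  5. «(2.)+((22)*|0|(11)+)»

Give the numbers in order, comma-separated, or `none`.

5

1 → no match
2 → no match
3 → no match
4 → no match
5 → match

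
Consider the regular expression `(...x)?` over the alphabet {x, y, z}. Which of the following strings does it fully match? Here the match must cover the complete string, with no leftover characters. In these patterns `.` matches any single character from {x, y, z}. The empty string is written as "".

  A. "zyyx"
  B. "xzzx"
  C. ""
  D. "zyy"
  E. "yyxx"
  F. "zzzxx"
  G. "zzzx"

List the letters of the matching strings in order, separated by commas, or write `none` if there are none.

A → match
B → match
C → match
D → no match
E → match
F → no match
G → match

A, B, C, E, G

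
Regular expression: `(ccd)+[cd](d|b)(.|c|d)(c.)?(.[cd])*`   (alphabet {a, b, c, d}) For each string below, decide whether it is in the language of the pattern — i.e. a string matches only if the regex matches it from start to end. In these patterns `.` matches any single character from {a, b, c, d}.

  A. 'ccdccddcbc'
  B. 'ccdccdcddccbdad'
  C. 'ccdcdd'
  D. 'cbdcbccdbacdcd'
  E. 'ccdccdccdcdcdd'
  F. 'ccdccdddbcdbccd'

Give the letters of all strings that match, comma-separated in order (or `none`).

B, C, E, F

A → no match
B → match
C → match
D → no match — must start with 'ccd'
E → match
F → match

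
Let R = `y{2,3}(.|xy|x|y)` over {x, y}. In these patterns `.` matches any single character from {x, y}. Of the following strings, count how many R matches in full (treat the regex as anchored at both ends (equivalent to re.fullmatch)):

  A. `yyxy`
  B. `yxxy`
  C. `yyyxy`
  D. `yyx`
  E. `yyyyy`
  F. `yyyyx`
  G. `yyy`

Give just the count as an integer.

A → match
B → no match
C → match
D → match
E → no match
F → no match
G → match
Total matched: 4

4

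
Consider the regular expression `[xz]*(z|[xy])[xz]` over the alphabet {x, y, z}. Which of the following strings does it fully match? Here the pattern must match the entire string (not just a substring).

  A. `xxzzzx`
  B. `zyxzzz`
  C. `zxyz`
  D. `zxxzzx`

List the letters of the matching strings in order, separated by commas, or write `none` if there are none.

A → match
B → no match
C → match
D → match

A, C, D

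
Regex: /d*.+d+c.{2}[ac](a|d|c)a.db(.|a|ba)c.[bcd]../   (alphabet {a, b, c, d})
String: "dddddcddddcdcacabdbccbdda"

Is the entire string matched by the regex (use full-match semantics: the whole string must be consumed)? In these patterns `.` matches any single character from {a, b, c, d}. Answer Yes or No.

Yes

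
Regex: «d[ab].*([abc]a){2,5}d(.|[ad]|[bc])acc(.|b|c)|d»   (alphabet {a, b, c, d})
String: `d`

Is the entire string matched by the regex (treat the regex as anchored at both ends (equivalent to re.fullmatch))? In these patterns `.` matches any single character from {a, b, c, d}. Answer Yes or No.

Yes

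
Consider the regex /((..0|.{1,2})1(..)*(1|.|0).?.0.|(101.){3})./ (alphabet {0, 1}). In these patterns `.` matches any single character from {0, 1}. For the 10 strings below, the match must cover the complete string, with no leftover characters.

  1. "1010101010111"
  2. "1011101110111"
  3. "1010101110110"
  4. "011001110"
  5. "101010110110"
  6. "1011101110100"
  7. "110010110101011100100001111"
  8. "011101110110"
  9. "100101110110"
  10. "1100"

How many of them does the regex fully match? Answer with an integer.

1 → match
2 → match
3 → match
4 → no match
5 → no match
6 → match
7 → no match
8 → no match
9 → no match
10 → no match
Total matched: 4

4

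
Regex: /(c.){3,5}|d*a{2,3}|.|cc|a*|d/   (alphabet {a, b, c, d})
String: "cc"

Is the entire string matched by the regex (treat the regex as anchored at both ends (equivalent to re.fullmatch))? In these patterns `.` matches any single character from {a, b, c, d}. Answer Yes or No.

Yes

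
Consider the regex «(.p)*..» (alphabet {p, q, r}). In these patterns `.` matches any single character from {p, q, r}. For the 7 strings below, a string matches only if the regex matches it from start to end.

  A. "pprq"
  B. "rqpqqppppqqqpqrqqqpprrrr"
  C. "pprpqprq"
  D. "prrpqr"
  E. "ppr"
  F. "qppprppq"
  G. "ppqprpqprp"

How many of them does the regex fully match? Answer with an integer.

4

A → match
B → no match
C → match
D → no match
E → no match
F → match
G → match
Total matched: 4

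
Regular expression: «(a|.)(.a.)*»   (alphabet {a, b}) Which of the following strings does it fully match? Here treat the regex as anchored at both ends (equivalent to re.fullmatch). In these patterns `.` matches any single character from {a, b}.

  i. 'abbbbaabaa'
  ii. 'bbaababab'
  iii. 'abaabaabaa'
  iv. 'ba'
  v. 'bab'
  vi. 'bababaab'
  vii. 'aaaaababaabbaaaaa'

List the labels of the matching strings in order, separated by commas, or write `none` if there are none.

i. 'abbbbaabaa' → no match
ii. 'bbaababab' → no match
iii. 'abaabaabaa' → match
iv. 'ba' → no match
v. 'bab' → no match
vi. 'bababaab' → no match
vii → no match

iii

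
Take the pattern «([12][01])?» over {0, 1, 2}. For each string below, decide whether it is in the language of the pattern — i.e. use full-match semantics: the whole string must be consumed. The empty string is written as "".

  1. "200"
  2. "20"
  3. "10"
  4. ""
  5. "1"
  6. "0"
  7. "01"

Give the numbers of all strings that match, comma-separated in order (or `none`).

2, 3, 4

1 → no match
2 → match
3 → match
4 → match
5 → no match
6 → no match
7 → no match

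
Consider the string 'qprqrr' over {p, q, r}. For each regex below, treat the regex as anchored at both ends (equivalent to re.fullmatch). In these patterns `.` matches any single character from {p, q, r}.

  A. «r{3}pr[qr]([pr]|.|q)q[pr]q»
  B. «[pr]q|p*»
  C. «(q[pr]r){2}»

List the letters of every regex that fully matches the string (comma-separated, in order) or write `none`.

C

A → no match — must start with 'r'
B → no match
C → match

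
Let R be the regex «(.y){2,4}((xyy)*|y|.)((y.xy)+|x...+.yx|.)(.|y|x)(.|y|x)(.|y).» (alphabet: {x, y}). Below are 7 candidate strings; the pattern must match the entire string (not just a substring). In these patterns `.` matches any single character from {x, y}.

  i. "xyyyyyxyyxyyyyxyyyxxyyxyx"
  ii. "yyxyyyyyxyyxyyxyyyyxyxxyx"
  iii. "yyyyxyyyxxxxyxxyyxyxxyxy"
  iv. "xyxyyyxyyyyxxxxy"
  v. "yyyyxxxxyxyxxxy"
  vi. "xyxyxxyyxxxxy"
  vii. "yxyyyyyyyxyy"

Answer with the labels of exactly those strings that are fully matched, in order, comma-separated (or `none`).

ii, iii

i → no match
ii → match
iii → match
iv → no match
v → no match
vi → no match
vii → no match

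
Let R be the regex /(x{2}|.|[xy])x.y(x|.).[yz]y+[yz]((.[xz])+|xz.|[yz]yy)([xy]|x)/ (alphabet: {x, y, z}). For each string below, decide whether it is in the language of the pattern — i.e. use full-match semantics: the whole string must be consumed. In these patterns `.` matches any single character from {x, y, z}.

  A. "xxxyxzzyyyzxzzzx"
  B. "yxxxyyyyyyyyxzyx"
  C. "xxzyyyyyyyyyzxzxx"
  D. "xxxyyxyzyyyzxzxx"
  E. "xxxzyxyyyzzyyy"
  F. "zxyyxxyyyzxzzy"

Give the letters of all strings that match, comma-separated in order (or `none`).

A → match
B → no match
C → match
D → match
E → match
F → match

A, C, D, E, F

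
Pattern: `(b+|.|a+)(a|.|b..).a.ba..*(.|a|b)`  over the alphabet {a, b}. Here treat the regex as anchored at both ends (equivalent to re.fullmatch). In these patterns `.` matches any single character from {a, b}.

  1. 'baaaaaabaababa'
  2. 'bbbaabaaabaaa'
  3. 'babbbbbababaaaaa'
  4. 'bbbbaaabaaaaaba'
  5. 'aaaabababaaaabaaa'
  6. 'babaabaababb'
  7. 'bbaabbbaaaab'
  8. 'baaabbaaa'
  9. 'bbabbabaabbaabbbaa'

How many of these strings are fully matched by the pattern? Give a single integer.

4

1 → no match
2 → match
3 → no match
4 → match
5 → no match
6. 'babaabaababb' → match
7. 'bbaabbbaaaab' → no match
8. 'baaabbaaa' → match
9 → no match
Total matched: 4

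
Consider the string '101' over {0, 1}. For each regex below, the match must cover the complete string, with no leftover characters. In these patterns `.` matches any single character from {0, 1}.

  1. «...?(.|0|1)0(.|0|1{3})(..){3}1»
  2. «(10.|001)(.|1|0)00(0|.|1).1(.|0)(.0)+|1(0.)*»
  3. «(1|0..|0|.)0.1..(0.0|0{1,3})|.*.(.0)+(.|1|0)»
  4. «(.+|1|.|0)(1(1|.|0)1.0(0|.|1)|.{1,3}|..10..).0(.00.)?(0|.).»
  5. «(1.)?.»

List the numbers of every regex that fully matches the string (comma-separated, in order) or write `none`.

2, 5

1 → no match
2 → match
3 → no match
4 → no match
5 → match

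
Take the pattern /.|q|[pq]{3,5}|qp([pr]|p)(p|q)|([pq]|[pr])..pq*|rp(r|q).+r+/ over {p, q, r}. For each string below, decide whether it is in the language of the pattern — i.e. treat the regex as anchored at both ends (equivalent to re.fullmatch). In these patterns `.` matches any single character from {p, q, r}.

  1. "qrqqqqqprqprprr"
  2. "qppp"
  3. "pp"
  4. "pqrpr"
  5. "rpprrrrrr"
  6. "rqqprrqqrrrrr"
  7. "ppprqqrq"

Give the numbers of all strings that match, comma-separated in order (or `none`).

2

1 → no match
2 → match
3 → no match
4 → no match
5 → no match
6 → no match
7 → no match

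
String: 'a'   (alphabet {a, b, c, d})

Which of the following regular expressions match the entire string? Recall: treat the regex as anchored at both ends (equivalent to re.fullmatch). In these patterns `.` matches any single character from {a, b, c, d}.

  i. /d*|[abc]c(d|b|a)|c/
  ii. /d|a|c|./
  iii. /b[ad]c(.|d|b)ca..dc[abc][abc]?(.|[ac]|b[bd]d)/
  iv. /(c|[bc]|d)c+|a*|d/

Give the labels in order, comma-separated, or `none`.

i → no match
ii → match
iii → no match — must start with 'b'
iv → match

ii, iv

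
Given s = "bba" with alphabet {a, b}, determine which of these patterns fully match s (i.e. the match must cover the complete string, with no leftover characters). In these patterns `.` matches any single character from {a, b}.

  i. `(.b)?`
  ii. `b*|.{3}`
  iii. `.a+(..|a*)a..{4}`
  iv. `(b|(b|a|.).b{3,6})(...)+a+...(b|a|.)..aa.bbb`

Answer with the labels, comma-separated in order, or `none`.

ii

i → no match
ii → match
iii → no match
iv → no match — must end with "bbb"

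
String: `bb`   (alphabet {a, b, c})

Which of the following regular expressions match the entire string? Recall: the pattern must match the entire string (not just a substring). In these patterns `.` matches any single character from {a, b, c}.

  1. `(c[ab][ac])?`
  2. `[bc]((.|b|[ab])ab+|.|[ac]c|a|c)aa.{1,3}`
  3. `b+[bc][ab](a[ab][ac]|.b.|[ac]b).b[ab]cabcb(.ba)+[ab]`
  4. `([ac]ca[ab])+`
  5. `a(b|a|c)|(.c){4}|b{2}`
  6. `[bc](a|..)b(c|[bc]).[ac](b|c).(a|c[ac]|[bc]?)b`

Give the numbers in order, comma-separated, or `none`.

5

1 → no match
2 → no match
3 → no match
4 → no match
5 → match
6 → no match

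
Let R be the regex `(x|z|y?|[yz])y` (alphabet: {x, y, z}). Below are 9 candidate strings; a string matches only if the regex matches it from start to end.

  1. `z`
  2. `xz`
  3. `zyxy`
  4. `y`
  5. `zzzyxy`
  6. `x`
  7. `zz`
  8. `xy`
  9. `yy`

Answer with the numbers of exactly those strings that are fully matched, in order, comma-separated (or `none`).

1 → no match — must end with `y`
2 → no match — must end with `y`
3 → no match
4 → match
5 → no match
6 → no match — must end with `y`
7 → no match — must end with `y`
8 → match
9 → match

4, 8, 9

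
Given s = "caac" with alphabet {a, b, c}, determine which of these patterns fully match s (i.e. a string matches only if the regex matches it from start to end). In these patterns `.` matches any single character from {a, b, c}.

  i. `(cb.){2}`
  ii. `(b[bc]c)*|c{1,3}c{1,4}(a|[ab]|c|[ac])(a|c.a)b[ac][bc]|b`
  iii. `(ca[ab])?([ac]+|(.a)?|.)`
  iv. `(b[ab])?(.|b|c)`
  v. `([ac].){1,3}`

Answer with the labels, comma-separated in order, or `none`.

i → no match — must start with "cb"
ii → no match
iii → match
iv → no match
v → match

iii, v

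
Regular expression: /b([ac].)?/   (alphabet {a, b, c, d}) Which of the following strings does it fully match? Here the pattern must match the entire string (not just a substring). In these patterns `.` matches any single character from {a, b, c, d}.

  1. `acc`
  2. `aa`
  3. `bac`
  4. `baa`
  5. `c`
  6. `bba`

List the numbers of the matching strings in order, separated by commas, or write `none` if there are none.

3, 4

1 → no match — must start with `b`
2 → no match — must start with `b`
3 → match
4 → match
5 → no match — must start with `b`
6 → no match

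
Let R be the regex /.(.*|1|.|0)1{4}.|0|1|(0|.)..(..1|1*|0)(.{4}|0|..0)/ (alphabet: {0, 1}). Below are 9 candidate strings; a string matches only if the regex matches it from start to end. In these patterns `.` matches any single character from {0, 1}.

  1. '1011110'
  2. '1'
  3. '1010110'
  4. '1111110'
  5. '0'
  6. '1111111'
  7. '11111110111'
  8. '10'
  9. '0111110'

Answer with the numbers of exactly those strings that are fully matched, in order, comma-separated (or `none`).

1 → match
2 → match
3 → match
4 → match
5 → match
6 → match
7 → match
8 → no match
9 → match

1, 2, 3, 4, 5, 6, 7, 9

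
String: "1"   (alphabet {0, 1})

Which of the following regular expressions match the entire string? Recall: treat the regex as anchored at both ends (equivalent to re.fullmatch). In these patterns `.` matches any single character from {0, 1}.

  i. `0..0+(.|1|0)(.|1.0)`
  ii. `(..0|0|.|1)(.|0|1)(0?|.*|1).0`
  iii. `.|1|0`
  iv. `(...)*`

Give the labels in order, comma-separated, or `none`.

i → no match — must start with "0"
ii → no match — must end with "0"
iii → match
iv → no match

iii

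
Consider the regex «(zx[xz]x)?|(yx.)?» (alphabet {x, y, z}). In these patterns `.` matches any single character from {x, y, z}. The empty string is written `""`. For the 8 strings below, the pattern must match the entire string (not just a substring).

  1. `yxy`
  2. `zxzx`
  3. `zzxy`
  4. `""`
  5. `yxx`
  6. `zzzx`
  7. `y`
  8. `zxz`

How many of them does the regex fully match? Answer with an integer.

1. `yxy` → match
2. `zxzx` → match
3. `zzxy` → no match
4. `""` → match
5. `yxx` → match
6. `zzzx` → no match
7. `y` → no match
8. `zxz` → no match
Total matched: 4

4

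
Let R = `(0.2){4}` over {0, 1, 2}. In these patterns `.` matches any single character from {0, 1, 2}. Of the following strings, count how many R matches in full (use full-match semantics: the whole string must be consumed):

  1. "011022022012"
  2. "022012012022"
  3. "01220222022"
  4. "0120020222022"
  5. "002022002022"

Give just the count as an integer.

2

1. "011022022012" → no match
2. "022012012022" → match
3. "01220222022" → no match
4 → no match
5. "002022002022" → match
Total matched: 2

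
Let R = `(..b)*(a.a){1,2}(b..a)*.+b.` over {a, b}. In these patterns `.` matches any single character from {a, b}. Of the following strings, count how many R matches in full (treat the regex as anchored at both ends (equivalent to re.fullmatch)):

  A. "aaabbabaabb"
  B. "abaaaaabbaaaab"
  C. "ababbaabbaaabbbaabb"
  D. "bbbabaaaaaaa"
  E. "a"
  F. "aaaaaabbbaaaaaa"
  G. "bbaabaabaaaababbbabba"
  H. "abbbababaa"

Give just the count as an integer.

2

A. "aaabbabaabb" → match
B → no match
C → match
D. "bbbabaaaaaaa" → no match
E. "a" → no match
F → no match
G → no match
H. "abbbababaa" → no match
Total matched: 2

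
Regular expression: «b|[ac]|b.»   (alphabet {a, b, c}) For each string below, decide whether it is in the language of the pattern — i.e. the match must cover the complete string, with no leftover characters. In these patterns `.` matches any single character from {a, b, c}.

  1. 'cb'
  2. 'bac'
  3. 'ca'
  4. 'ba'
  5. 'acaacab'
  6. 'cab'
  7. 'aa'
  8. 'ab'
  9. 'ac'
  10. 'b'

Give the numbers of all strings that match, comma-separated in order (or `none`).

4, 10

1 → no match
2 → no match
3 → no match
4 → match
5 → no match
6 → no match
7 → no match
8 → no match
9 → no match
10 → match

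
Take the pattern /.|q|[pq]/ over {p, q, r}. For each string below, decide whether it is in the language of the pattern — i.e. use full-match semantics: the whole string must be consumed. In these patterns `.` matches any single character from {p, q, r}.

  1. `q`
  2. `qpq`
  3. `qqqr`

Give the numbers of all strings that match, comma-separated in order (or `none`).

1 → match
2 → no match
3 → no match

1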